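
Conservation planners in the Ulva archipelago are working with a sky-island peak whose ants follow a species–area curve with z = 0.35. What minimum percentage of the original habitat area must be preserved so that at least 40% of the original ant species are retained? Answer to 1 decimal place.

7.3%

Need (A_new/A_old)^0.35 = 0.4, so A_new/A_old = 0.4^(1/0.35) = 0.4^2.857
ln(A_new/A_old) = ln 0.4 / 0.35 = -0.9163 / 0.35 = -2.6180
A_new/A_old = e^-2.6180 ≈ 0.07295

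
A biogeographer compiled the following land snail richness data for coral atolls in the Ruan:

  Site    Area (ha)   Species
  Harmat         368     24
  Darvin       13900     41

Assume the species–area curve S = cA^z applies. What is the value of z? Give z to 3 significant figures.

Taking logs: ln S = ln c + z ln A, so z = (ln S₂ − ln S₁)/(ln A₂ − ln A₁).
z = ln(41/24) / ln(13900/368) = ln(1.708) / ln(37.77) = 0.5355 / 3.6316 = 0.1475

0.147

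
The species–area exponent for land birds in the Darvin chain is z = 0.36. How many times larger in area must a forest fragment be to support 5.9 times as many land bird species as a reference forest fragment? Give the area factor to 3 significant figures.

138

(A₂/A₁)^0.36 = 5.9, so A₂/A₁ = 5.9^(1/0.36) = 5.9^2.778
ln(A₂/A₁) = ln 5.9 / 0.36 = 1.7750 / 0.36 = 4.9304
A₂/A₁ = e^4.9304 ≈ 138.4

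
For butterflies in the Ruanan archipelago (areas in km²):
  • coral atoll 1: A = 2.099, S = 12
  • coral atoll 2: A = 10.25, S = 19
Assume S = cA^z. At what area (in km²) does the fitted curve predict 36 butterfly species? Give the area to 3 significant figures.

z = ln(19/12) / ln(10.25/2.099) = 0.4595 / 1.5858 = 0.2898
c = 12 / 2.099^0.2898 = 12 / 1.24 = 9.68
A = (36/9.68)^(1/0.2898) ⇒ ln A = ln(3.719)/0.2898 = 4.5327
A = e^4.5327 ≈ 93.01 km²

93.0 km²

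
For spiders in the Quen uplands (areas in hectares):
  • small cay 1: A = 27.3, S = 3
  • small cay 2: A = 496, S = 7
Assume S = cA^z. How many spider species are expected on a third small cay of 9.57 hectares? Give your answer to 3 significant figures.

z = ln(7/3) / ln(496/27.3) = 0.8473 / 2.8997 = 0.2922
c = 3 / 27.3^0.2922 = 3 / 2.628 = 1.141
S₃ = 1.141 × 9.57^0.2922 = 1.141 × 1.935 ≈ 2.208

2.21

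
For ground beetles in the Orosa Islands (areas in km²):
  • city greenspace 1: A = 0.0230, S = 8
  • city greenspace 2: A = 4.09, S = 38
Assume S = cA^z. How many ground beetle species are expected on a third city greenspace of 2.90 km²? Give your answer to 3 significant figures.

34.3

z = ln(38/8) / ln(4.09/0.023) = 1.5581 / 5.1808 = 0.3008
c = 8 / 0.023^0.3008 = 8 / 0.3216 = 24.88
S₃ = 24.88 × 2.9^0.3008 = 24.88 × 1.377 ≈ 34.27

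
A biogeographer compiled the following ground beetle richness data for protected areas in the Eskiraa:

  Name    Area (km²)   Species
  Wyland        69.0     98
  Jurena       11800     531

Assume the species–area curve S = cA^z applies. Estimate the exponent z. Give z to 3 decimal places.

0.329

Taking logs: ln S = ln c + z ln A, so z = (ln S₂ − ln S₁)/(ln A₂ − ln A₁).
z = ln(531/98) / ln(11800/69) = ln(5.418) / ln(171) = 1.6898 / 5.1417 = 0.3286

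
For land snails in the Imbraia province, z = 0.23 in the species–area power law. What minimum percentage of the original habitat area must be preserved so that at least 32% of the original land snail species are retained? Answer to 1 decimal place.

Need (A_new/A_old)^0.23 = 0.32, so A_new/A_old = 0.32^(1/0.23) = 0.32^4.348
ln(A_new/A_old) = ln 0.32 / 0.23 = -1.1394 / 0.23 = -4.9541
A_new/A_old = e^-4.9541 ≈ 0.007055

0.7%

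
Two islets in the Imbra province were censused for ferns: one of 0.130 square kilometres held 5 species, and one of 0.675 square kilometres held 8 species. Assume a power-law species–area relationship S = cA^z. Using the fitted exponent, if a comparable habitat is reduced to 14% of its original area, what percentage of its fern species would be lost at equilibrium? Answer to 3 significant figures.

42.9%

z = ln(8/5) / ln(0.675/0.13) = 0.4700 / 1.6472 = 0.2853
S_new/S_old = (A_new/A_old)^z = 0.14^0.2853 = exp(0.2853 × -1.9661) = 0.5706
Fraction lost = 1 − 0.5706 = 0.4294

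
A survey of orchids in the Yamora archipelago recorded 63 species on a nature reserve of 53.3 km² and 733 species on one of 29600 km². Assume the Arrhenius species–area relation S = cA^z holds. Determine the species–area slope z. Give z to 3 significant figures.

0.388

Taking logs: ln S = ln c + z ln A, so z = (ln S₂ − ln S₁)/(ln A₂ − ln A₁).
z = ln(733/63) / ln(29600/53.3) = ln(11.63) / ln(555.3) = 2.4540 / 6.3196 = 0.3883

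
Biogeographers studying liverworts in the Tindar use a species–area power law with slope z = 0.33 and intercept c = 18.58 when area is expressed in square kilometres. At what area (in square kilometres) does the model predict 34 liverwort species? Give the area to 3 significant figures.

6.24 square kilometres

34 = 18.58 × A^0.33  ⇒  A^0.33 = 34/18.58 = 1.83
ln A = ln(1.83) / 0.33 = 0.6043 / 0.33 = 1.8311
A = e^1.8311 ≈ 6.241 square kilometres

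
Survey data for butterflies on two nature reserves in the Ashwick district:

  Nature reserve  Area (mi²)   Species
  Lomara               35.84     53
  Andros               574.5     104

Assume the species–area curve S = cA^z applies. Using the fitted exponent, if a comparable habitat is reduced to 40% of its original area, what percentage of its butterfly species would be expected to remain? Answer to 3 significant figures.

80.0%

z = ln(104/53) / ln(574.5/35.84) = 0.6741 / 2.7744 = 0.2430
S_new/S_old = (A_new/A_old)^z = 0.4^0.2430 = exp(0.2430 × -0.9163) = 0.8004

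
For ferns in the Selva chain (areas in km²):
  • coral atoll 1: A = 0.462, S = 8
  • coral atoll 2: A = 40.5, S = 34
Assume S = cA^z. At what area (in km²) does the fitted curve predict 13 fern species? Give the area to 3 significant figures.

2.07 km²

z = ln(34/8) / ln(40.5/0.462) = 1.4469 / 4.4735 = 0.3234
c = 8 / 0.462^0.3234 = 8 / 0.779 = 10.27
A = (13/10.27)^(1/0.3234) ⇒ ln A = ln(1.266)/0.3234 = 0.7289
A = e^0.7289 ≈ 2.073 km²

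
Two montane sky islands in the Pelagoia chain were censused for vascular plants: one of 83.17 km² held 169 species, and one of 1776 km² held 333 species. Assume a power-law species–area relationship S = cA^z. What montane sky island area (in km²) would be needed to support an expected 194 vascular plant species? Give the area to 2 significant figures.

z = ln(333/169) / ln(1776/83.17) = 0.6782 / 3.0612 = 0.2216
c = 169 / 83.17^0.2216 = 169 / 2.663 = 63.46
A = (194/63.46)^(1/0.2216) ⇒ ln A = ln(3.057)/0.2216 = 5.0436
A = e^5.0436 ≈ 155 km²

160 km²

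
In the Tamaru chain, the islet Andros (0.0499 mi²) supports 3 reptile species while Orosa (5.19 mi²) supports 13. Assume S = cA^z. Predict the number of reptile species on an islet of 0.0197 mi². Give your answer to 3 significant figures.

z = ln(13/3) / ln(5.19/0.0499) = 1.4663 / 4.6445 = 0.3157
c = 3 / 0.0499^0.3157 = 3 / 0.3881 = 7.73
S₃ = 7.73 × 0.0197^0.3157 = 7.73 × 0.2894 ≈ 2.237

2.24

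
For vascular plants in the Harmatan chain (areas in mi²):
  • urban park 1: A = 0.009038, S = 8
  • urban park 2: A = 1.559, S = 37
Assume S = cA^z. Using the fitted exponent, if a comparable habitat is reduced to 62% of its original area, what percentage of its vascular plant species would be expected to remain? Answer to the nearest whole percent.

87%

z = ln(37/8) / ln(1.559/0.009038) = 1.5315 / 5.1504 = 0.2974
S_new/S_old = (A_new/A_old)^z = 0.62^0.2974 = exp(0.2974 × -0.4780) = 0.8675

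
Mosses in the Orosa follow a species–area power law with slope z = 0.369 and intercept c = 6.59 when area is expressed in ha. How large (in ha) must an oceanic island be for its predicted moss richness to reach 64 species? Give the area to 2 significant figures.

64 = 6.59 × A^0.369  ⇒  A^0.369 = 64/6.59 = 9.712
ln A = ln(9.712) / 0.369 = 2.2733 / 0.369 = 6.1608
A = e^6.1608 ≈ 473.8 ha

470 ha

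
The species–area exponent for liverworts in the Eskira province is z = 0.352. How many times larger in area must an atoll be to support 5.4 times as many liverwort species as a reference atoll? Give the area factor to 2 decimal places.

(A₂/A₁)^0.352 = 5.4, so A₂/A₁ = 5.4^(1/0.352) = 5.4^2.841
ln(A₂/A₁) = ln 5.4 / 0.352 = 1.6864 / 0.352 = 4.7909
A₂/A₁ = e^4.7909 ≈ 120.4

120.41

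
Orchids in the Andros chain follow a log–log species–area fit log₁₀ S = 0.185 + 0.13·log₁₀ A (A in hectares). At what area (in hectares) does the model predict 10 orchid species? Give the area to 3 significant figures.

1860000 hectares

10 = 1.531 × A^0.13  ⇒  A^0.13 = 10/1.531 = 6.531
ln A = ln(6.531) / 0.13 = 1.8766 / 0.13 = 14.4354
A = e^14.4354 ≈ 1858792 hectares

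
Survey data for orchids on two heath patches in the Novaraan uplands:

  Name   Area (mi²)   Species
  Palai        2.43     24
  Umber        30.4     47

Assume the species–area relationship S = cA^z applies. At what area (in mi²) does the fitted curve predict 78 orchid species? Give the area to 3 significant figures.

204 mi²

z = ln(47/24) / ln(30.4/2.43) = 0.6721 / 2.5266 = 0.2660
c = 24 / 2.43^0.2660 = 24 / 1.266 = 18.95
A = (78/18.95)^(1/0.2660) ⇒ ln A = ln(4.116)/0.2660 = 5.3187
A = e^5.3187 ≈ 204.1 mi²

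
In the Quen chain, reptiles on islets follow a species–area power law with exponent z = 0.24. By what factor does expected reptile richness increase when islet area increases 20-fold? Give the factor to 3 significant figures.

2.05

S₂/S₁ = (A₂/A₁)^z = 20^0.24
ln(S₂/S₁) = 0.24 × ln 20 = 0.24 × 2.9957 = 0.7190
S₂/S₁ = e^0.7190 ≈ 2.052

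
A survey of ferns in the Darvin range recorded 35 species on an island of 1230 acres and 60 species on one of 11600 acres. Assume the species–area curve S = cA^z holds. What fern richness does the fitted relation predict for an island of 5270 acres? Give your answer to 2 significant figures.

z = ln(60/35) / ln(11600/1230) = 0.5390 / 2.2440 = 0.2402
c = 35 / 1230^0.2402 = 35 / 5.523 = 6.337
S₃ = 6.337 × 5270^0.2402 = 6.337 × 7.834 ≈ 49.64

50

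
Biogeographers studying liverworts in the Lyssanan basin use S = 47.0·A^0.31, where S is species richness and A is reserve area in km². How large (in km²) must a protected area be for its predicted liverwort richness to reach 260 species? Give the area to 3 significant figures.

260 = 47 × A^0.31  ⇒  A^0.31 = 260/47 = 5.532
ln A = ln(5.532) / 0.31 = 1.7105 / 0.31 = 5.5179
A = e^5.5179 ≈ 249.1 km²

249 km²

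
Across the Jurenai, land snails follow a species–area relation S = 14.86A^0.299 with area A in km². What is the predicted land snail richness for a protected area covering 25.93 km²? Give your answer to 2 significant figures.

39

S = 14.86 × 25.93^0.299
ln S = ln 14.86 + 0.299 × ln 25.93 = 2.6987 + 0.299 × 3.2554 = 3.6720
S = e^3.6720 ≈ 39.33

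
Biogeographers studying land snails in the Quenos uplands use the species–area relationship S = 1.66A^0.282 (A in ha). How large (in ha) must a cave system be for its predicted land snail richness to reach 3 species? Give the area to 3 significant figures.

8.15 ha

3 = 1.66 × A^0.282  ⇒  A^0.282 = 3/1.66 = 1.807
ln A = ln(1.807) / 0.282 = 0.5918 / 0.282 = 2.0986
A = e^2.0986 ≈ 8.154 ha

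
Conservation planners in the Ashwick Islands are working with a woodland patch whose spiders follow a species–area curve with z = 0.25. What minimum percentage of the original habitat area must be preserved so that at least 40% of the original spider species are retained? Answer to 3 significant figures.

2.56%

Need (A_new/A_old)^0.25 = 0.4, so A_new/A_old = 0.4^(1/0.25) = 0.4^4
ln(A_new/A_old) = ln 0.4 / 0.25 = -0.9163 / 0.25 = -3.6652
A_new/A_old = e^-3.6652 ≈ 0.0256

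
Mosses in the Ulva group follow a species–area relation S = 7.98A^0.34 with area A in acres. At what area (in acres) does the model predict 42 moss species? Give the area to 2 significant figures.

130 acres

42 = 7.98 × A^0.34  ⇒  A^0.34 = 42/7.98 = 5.263
ln A = ln(5.263) / 0.34 = 1.6607 / 0.34 = 4.8845
A = e^4.8845 ≈ 132.2 acres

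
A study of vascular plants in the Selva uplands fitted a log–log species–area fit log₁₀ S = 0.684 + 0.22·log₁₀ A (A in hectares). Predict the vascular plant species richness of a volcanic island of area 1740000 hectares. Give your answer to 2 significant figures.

S = 4.831 × 1740000^0.22 = 4.831 × 23.6 ≈ 114

110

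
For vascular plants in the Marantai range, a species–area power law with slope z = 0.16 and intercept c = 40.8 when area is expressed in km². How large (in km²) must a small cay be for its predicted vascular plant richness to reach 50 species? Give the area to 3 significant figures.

3.56 km²

50 = 40.8 × A^0.16  ⇒  A^0.16 = 50/40.8 = 1.225
ln A = ln(1.225) / 0.16 = 0.2033 / 0.16 = 1.2709
A = e^1.2709 ≈ 3.564 km²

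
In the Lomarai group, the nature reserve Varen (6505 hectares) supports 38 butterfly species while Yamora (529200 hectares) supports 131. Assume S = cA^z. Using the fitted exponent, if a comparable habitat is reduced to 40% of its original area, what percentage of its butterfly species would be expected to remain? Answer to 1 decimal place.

z = ln(131/38) / ln(529200/6505) = 1.2376 / 4.3988 = 0.2814
S_new/S_old = (A_new/A_old)^z = 0.4^0.2814 = exp(0.2814 × -0.9163) = 0.7727

77.3%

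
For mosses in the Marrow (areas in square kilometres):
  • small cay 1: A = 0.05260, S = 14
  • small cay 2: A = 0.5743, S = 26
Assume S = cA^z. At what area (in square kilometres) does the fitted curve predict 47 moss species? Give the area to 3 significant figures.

z = ln(26/14) / ln(0.5743/0.0526) = 0.6190 / 2.3904 = 0.2590
c = 14 / 0.0526^0.2590 = 14 / 0.4664 = 30.02
A = (47/30.02)^(1/0.2590) ⇒ ln A = ln(1.566)/0.2590 = 1.7316
A = e^1.7316 ≈ 5.65 square kilometres

5.65 square kilometres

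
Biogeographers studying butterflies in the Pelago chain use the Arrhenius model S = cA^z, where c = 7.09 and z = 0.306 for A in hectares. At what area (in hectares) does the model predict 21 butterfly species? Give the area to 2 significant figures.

21 = 7.09 × A^0.306  ⇒  A^0.306 = 21/7.09 = 2.962
ln A = ln(2.962) / 0.306 = 1.0858 / 0.306 = 3.5485
A = e^3.5485 ≈ 34.76 hectares

35 hectares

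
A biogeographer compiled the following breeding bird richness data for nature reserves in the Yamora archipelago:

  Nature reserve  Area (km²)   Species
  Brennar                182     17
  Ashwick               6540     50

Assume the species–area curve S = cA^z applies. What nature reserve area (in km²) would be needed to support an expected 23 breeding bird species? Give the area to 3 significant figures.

497 km²

z = ln(50/17) / ln(6540/182) = 1.0788 / 3.5817 = 0.3012
c = 17 / 182^0.3012 = 17 / 4.794 = 3.546
A = (23/3.546)^(1/0.3012) ⇒ ln A = ln(6.487)/0.3012 = 6.2076
A = e^6.2076 ≈ 496.5 km²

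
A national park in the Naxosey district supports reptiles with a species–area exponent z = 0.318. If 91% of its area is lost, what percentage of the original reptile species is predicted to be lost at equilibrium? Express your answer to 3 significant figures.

53.5%

S_new/S_old = (A_new/A_old)^z = 0.09^0.318
= exp(0.318 × ln 0.09) = exp(0.318 × -2.4079) = exp(-0.7657) ≈ 0.465
Fraction lost = 1 − 0.465 = 0.535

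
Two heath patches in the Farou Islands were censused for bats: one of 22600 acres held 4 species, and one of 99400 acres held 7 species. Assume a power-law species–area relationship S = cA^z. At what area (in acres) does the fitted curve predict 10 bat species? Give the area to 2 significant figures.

260000 acres

z = ln(7/4) / ln(99400/22600) = 0.5596 / 1.4812 = 0.3778
c = 4 / 22600^0.3778 = 4 / 44.16 = 0.09058
A = (10/0.09058)^(1/0.3778) ⇒ ln A = ln(110.4)/0.3778 = 12.4510
A = e^12.4510 ≈ 255496 acres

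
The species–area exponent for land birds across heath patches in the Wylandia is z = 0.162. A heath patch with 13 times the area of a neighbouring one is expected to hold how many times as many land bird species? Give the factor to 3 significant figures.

S₂/S₁ = (A₂/A₁)^z = 13^0.162
ln(S₂/S₁) = 0.162 × ln 13 = 0.162 × 2.5649 = 0.4155
S₂/S₁ = e^0.4155 ≈ 1.515

1.52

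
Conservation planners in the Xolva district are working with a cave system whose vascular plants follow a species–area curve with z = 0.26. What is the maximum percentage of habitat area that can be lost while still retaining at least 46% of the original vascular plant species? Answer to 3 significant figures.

Need (A_new/A_old)^0.26 = 0.46, so A_new/A_old = 0.46^(1/0.26) = 0.46^3.846
ln(A_new/A_old) = ln 0.46 / 0.26 = -0.7765 / 0.26 = -2.9866
A_new/A_old = e^-2.9866 ≈ 0.05046
Fraction that can be lost = 1 − 0.05046 = 0.9495

95.0%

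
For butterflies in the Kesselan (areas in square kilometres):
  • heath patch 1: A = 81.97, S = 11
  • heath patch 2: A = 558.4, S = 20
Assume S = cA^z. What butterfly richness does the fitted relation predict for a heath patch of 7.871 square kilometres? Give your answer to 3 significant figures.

5.30

z = ln(20/11) / ln(558.4/81.97) = 0.5978 / 1.9187 = 0.3116
c = 11 / 81.97^0.3116 = 11 / 3.947 = 2.787
S₃ = 2.787 × 7.871^0.3116 = 2.787 × 1.902 ≈ 5.301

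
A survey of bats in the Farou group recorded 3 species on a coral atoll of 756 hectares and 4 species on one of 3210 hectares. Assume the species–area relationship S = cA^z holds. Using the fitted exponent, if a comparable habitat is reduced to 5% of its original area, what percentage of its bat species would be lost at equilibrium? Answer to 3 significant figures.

44.9%

z = ln(4/3) / ln(3210/756) = 0.2877 / 1.4460 = 0.1990
S_new/S_old = (A_new/A_old)^z = 0.05^0.1990 = exp(0.1990 × -2.9957) = 0.551
Fraction lost = 1 − 0.551 = 0.449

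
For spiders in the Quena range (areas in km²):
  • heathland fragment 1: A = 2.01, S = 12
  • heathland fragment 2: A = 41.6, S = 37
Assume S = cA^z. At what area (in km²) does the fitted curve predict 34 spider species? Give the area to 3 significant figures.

z = ln(37/12) / ln(41.6/2.01) = 1.1260 / 3.0300 = 0.3716
c = 12 / 2.01^0.3716 = 12 / 1.296 = 9.258
A = (34/9.258)^(1/0.3716) ⇒ ln A = ln(3.673)/0.3716 = 3.5006
A = e^3.5006 ≈ 33.13 km²

33.1 km²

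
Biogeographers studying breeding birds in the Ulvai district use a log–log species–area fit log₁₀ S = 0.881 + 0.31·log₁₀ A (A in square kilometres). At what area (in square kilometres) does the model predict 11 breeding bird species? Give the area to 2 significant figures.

3.3 square kilometres

11 = 7.603 × A^0.31  ⇒  A^0.31 = 11/7.603 = 1.447
ln A = ln(1.447) / 0.31 = 0.3693 / 0.31 = 1.1913
A = e^1.1913 ≈ 3.292 square kilometres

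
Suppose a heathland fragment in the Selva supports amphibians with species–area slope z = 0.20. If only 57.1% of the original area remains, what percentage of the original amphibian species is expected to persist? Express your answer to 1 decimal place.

S_new/S_old = (A_new/A_old)^z = 0.571^0.2
= exp(0.2 × ln 0.571) = exp(0.2 × -0.5604) = exp(-0.1121) ≈ 0.894

89.4%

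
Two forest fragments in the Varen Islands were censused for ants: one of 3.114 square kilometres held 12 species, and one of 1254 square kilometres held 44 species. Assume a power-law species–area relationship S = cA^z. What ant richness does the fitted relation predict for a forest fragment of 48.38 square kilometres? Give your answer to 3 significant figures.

z = ln(44/12) / ln(1254/3.114) = 1.2993 / 5.9982 = 0.2166
c = 12 / 3.114^0.2166 = 12 / 1.279 = 9.383
S₃ = 9.383 × 48.38^0.2166 = 9.383 × 2.317 ≈ 21.74

21.7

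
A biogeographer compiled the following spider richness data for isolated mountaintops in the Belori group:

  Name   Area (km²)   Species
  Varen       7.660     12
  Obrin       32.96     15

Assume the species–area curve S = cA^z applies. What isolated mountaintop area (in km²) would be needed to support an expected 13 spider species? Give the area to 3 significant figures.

12.9 km²

z = ln(15/12) / ln(32.96/7.66) = 0.2231 / 1.4593 = 0.1529
c = 12 / 7.66^0.1529 = 12 / 1.365 = 8.79
A = (13/8.79)^(1/0.1529) ⇒ ln A = ln(1.479)/0.1529 = 2.5595
A = e^2.5595 ≈ 12.93 km²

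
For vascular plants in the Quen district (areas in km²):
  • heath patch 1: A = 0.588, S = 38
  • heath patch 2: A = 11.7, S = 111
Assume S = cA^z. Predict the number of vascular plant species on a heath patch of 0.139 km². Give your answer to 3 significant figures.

z = ln(111/38) / ln(11.7/0.588) = 1.0719 / 2.9906 = 0.3584
c = 38 / 0.588^0.3584 = 38 / 0.8267 = 45.97
S₃ = 45.97 × 0.139^0.3584 = 45.97 × 0.493 ≈ 22.66

22.7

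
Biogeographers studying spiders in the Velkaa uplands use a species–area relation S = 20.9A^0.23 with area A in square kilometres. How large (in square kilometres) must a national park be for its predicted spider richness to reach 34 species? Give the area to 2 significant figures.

34 = 20.9 × A^0.23  ⇒  A^0.23 = 34/20.9 = 1.627
ln A = ln(1.627) / 0.23 = 0.4866 / 0.23 = 2.1157
A = e^2.1157 ≈ 8.295 square kilometres

8.3 square kilometres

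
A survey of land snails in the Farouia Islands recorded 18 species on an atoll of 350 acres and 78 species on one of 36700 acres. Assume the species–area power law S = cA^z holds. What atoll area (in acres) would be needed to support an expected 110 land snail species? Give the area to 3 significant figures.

109000 acres

z = ln(78/18) / ln(36700/350) = 1.4663 / 4.6526 = 0.3152
c = 18 / 350^0.3152 = 18 / 6.336 = 2.841
A = (110/2.841)^(1/0.3152) ⇒ ln A = ln(38.72)/0.3152 = 11.6013
A = e^11.6013 ≈ 109240 acres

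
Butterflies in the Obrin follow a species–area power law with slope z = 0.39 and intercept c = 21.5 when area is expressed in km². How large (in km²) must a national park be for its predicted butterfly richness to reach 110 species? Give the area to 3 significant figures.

65.7 km²

110 = 21.5 × A^0.39  ⇒  A^0.39 = 110/21.5 = 5.116
ln A = ln(5.116) / 0.39 = 1.6324 / 0.39 = 4.1857
A = e^4.1857 ≈ 65.74 km²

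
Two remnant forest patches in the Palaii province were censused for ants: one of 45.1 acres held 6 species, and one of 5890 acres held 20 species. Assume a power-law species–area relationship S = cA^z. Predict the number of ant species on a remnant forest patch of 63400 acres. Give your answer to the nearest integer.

z = ln(20/6) / ln(5890/45.1) = 1.2040 / 4.8721 = 0.2471
c = 6 / 45.1^0.2471 = 6 / 2.563 = 2.341
S₃ = 2.341 × 63400^0.2471 = 2.341 × 15.37 ≈ 35.98

36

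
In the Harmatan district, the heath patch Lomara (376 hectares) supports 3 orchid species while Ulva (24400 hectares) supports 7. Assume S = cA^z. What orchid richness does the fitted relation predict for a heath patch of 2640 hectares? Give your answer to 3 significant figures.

z = ln(7/3) / ln(24400/376) = 0.8473 / 4.1727 = 0.2031
c = 3 / 376^0.2031 = 3 / 3.334 = 0.8999
S₃ = 0.8999 × 2640^0.2031 = 0.8999 × 4.952 ≈ 4.456

4.46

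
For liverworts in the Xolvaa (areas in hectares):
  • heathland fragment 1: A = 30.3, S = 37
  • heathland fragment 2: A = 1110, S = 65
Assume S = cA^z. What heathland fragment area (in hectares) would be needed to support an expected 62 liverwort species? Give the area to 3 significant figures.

821 hectares

z = ln(65/37) / ln(1110/30.3) = 0.5635 / 3.6010 = 0.1565
c = 37 / 30.3^0.1565 = 37 / 1.705 = 21.7
A = (62/21.7)^(1/0.1565) ⇒ ln A = ln(2.858)/0.1565 = 6.7101
A = e^6.7101 ≈ 820.7 hectares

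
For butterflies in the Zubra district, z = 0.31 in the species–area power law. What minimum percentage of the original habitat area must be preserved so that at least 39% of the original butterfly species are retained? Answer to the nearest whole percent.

Need (A_new/A_old)^0.31 = 0.39, so A_new/A_old = 0.39^(1/0.31) = 0.39^3.226
ln(A_new/A_old) = ln 0.39 / 0.31 = -0.9416 / 0.31 = -3.0374
A_new/A_old = e^-3.0374 ≈ 0.04796

5%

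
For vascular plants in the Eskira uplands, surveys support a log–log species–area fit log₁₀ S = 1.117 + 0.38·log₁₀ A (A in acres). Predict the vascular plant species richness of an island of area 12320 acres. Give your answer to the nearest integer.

S = 13.09 × 12320^0.38
ln S = ln 13.09 + 0.38 × ln 12320 = 2.5720 + 0.38 × 9.4190 = 6.1512
S = e^6.1512 ≈ 469.3

469 species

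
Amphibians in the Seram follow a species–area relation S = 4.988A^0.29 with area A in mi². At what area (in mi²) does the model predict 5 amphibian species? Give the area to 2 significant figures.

5 = 4.988 × A^0.29  ⇒  A^0.29 = 5/4.988 = 1.002
ln A = ln(1.002) / 0.29 = 0.0024 / 0.29 = 0.0083
A = e^0.0083 ≈ 1.008 mi²

1.0 mi²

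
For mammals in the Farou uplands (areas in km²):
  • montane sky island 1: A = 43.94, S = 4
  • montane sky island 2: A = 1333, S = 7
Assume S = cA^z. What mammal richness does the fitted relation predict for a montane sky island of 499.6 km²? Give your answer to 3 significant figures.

5.96

z = ln(7/4) / ln(1333/43.94) = 0.5596 / 3.4124 = 0.1640
c = 4 / 43.94^0.1640 = 4 / 1.86 = 2.151
S₃ = 2.151 × 499.6^0.1640 = 2.151 × 2.771 ≈ 5.959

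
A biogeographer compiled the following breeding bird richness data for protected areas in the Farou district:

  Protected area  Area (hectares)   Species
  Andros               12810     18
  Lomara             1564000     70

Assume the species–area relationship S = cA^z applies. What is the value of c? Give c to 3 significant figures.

1.24

z = ln(S₂/S₁) / ln(A₂/A₁) = ln(70/18) / ln(1564000/12810) = 1.3581 / 4.8048 = 0.2827
c = S₁ / A₁^z = 18 / 12810^0.2827 = 18 / 14.49 = 1.242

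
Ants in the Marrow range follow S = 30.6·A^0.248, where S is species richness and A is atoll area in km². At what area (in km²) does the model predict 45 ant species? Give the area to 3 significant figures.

4.74 km²

45 = 30.6 × A^0.248  ⇒  A^0.248 = 45/30.6 = 1.471
ln A = ln(1.471) / 0.248 = 0.3857 / 0.248 = 1.5551
A = e^1.5551 ≈ 4.736 km²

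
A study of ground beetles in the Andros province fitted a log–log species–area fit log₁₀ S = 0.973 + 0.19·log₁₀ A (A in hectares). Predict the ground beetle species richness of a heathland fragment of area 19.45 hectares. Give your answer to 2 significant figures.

S = 9.397 × 19.45^0.19
ln S = ln 9.397 + 0.19 × ln 19.45 = 2.2404 + 0.19 × 2.9678 = 2.8043
S = e^2.8043 ≈ 16.52

17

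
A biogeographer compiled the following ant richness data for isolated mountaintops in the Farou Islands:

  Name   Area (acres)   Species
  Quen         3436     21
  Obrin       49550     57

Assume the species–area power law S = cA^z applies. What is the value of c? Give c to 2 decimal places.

1.00

z = ln(S₂/S₁) / ln(A₂/A₁) = ln(57/21) / ln(49550/3436) = 0.9985 / 2.6687 = 0.3742
c = S₁ / A₁^z = 21 / 3436^0.3742 = 21 / 21.04 = 0.998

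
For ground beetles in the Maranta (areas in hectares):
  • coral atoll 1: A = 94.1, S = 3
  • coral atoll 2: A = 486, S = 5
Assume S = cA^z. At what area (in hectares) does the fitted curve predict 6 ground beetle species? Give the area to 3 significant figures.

z = ln(5/3) / ln(486/94.1) = 0.5108 / 1.6419 = 0.3111
c = 3 / 94.1^0.3111 = 3 / 4.112 = 0.7296
A = (6/0.7296)^(1/0.3111) ⇒ ln A = ln(8.224)/0.3111 = 6.7722
A = e^6.7722 ≈ 873.2 hectares

873 hectares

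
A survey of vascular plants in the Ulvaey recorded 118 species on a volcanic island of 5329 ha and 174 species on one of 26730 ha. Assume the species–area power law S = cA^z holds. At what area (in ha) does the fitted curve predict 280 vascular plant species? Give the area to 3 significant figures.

z = ln(174/118) / ln(26730/5329) = 0.3884 / 1.6126 = 0.2408
c = 118 / 5329^0.2408 = 118 / 7.898 = 14.94
A = (280/14.94)^(1/0.2408) ⇒ ln A = ln(18.74)/0.2408 = 12.1689
A = e^12.1689 ≈ 192706 ha

193000 ha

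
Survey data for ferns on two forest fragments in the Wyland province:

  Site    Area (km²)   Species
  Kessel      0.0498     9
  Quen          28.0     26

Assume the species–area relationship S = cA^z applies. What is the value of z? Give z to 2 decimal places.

Taking logs: ln S = ln c + z ln A, so z = (ln S₂ − ln S₁)/(ln A₂ − ln A₁).
z = ln(26/9) / ln(28/0.0498) = ln(2.889) / ln(562.2) = 1.0609 / 6.3319 = 0.1675

0.17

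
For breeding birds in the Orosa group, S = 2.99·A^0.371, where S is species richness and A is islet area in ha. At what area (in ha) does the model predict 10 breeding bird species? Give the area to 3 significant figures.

25.9 ha

10 = 2.99 × A^0.371  ⇒  A^0.371 = 10/2.99 = 3.344
ln A = ln(3.344) / 0.371 = 1.2073 / 0.371 = 3.2542
A = e^3.2542 ≈ 25.9 ha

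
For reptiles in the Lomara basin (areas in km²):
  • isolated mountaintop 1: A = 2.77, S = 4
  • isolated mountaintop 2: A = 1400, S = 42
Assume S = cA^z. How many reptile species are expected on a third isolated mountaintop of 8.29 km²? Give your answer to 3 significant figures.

z = ln(42/4) / ln(1400/2.77) = 2.3514 / 6.2254 = 0.3777
c = 4 / 2.77^0.3777 = 4 / 1.469 = 2.722
S₃ = 2.722 × 8.29^0.3777 = 2.722 × 2.223 ≈ 6.052

6.05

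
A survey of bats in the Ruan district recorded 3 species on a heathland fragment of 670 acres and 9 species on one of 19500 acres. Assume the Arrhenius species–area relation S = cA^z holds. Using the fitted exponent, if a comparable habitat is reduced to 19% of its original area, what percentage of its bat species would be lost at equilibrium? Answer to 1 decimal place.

z = ln(9/3) / ln(19500/670) = 1.0986 / 3.3709 = 0.3259
S_new/S_old = (A_new/A_old)^z = 0.19^0.3259 = exp(0.3259 × -1.6607) = 0.582
Fraction lost = 1 − 0.582 = 0.418

41.8%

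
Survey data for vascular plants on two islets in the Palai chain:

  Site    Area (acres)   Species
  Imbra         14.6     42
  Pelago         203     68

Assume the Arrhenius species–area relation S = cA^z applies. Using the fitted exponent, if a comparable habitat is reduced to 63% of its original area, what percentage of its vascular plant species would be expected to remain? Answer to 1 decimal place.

91.9%

z = ln(68/42) / ln(203/14.6) = 0.4818 / 2.6322 = 0.1831
S_new/S_old = (A_new/A_old)^z = 0.63^0.1831 = exp(0.1831 × -0.4620) = 0.9189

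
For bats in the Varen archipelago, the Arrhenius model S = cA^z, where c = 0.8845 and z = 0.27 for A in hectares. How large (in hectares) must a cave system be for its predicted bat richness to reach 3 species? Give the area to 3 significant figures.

3 = 0.8845 × A^0.27  ⇒  A^0.27 = 3/0.8845 = 3.392
ln A = ln(3.392) / 0.27 = 1.2213 / 0.27 = 4.5235
A = e^4.5235 ≈ 92.16 hectares

92.2 hectares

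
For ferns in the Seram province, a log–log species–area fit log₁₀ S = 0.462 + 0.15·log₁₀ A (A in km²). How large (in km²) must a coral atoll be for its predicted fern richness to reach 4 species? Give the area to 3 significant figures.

8.58 km²

4 = 2.897 × A^0.15  ⇒  A^0.15 = 4/2.897 = 1.381
ln A = ln(1.381) / 0.15 = 0.3225 / 0.15 = 2.1500
A = e^2.1500 ≈ 8.585 km²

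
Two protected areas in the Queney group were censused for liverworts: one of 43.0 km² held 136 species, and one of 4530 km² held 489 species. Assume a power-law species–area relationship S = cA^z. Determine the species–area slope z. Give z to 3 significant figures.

0.275

Taking logs: ln S = ln c + z ln A, so z = (ln S₂ − ln S₁)/(ln A₂ − ln A₁).
z = ln(489/136) / ln(4530/43) = ln(3.596) / ln(105.3) = 1.2797 / 4.6573 = 0.2748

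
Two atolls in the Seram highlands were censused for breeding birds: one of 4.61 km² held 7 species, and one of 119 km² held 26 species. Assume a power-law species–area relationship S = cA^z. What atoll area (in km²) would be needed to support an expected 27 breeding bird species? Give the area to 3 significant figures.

131 km²

z = ln(26/7) / ln(119/4.61) = 1.3122 / 3.2509 = 0.4036
c = 7 / 4.61^0.4036 = 7 / 1.853 = 3.777
A = (27/3.777)^(1/0.4036) ⇒ ln A = ln(7.148)/0.4036 = 4.8726
A = e^4.8726 ≈ 130.7 km²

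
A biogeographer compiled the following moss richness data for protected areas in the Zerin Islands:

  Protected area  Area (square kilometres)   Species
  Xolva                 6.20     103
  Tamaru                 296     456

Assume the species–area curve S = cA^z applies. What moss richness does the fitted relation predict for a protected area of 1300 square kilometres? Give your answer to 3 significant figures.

z = ln(456/103) / ln(296/6.2) = 1.4878 / 3.8658 = 0.3849
c = 103 / 6.2^0.3849 = 103 / 2.018 = 51.04
S₃ = 51.04 × 1300^0.3849 = 51.04 × 15.79 ≈ 805.9

806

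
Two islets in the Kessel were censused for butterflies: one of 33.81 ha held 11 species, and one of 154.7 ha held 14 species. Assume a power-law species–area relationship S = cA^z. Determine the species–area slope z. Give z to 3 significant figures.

0.159

Taking logs: ln S = ln c + z ln A, so z = (ln S₂ − ln S₁)/(ln A₂ − ln A₁).
z = ln(14/11) / ln(154.7/33.81) = ln(1.273) / ln(4.576) = 0.2412 / 1.5207 = 0.1586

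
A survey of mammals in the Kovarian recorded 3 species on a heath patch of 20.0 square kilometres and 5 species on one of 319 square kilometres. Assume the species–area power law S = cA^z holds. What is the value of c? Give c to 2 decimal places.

1.73

z = ln(S₂/S₁) / ln(A₂/A₁) = ln(5/3) / ln(319/20) = 0.5108 / 2.7695 = 0.1844
c = S₁ / A₁^z = 3 / 20^0.1844 = 3 / 1.738 = 1.726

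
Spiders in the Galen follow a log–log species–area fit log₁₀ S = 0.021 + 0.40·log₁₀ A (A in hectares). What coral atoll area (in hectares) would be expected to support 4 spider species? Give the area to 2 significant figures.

4 = 1.05 × A^0.4  ⇒  A^0.4 = 4/1.05 = 3.811
ln A = ln(3.811) / 0.4 = 1.3379 / 0.4 = 3.3449
A = e^3.3449 ≈ 28.36 hectares

28 hectares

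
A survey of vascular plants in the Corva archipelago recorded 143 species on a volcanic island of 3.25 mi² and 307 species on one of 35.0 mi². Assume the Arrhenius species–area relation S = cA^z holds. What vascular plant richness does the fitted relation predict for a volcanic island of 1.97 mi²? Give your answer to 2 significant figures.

120

z = ln(307/143) / ln(35/3.25) = 0.7640 / 2.3767 = 0.3215
c = 143 / 3.25^0.3215 = 143 / 1.461 = 97.9
S₃ = 97.9 × 1.97^0.3215 = 97.9 × 1.244 ≈ 121.7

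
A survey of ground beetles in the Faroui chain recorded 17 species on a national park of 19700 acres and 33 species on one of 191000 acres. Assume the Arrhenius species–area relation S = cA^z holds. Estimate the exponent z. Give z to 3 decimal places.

Taking logs: ln S = ln c + z ln A, so z = (ln S₂ − ln S₁)/(ln A₂ − ln A₁).
z = ln(33/17) / ln(191000/19700) = ln(1.941) / ln(9.695) = 0.6633 / 2.2717 = 0.2920

0.292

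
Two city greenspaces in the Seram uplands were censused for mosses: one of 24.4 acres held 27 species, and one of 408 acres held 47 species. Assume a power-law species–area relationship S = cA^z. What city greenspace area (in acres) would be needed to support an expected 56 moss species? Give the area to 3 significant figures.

z = ln(47/27) / ln(408/24.4) = 0.5543 / 2.8167 = 0.1968
c = 27 / 24.4^0.1968 = 27 / 1.875 = 14.4
A = (56/14.4)^(1/0.1968) ⇒ ln A = ln(3.889)/0.1968 = 6.9016
A = e^6.9016 ≈ 993.8 acres

994 acres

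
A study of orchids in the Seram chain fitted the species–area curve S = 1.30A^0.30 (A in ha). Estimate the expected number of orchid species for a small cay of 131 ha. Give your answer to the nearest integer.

6

S = 1.3 × 131^0.3
ln S = ln 1.3 + 0.3 × ln 131 = 0.2624 + 0.3 × 4.8752 = 1.7249
S = e^1.7249 ≈ 5.612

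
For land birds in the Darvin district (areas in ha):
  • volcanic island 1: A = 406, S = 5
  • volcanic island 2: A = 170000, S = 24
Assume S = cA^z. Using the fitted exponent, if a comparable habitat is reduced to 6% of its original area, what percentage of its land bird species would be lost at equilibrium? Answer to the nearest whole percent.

z = ln(24/5) / ln(170000/406) = 1.5686 / 6.0372 = 0.2598
S_new/S_old = (A_new/A_old)^z = 0.06^0.2598 = exp(0.2598 × -2.8134) = 0.4814
Fraction lost = 1 − 0.4814 = 0.5186

52%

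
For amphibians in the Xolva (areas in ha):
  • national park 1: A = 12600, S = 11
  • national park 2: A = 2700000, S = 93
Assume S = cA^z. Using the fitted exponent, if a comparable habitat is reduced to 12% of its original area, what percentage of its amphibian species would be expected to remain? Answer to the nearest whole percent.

z = ln(93/11) / ln(2700000/12600) = 2.1347 / 5.3673 = 0.3977
S_new/S_old = (A_new/A_old)^z = 0.12^0.3977 = exp(0.3977 × -2.1203) = 0.4303

43%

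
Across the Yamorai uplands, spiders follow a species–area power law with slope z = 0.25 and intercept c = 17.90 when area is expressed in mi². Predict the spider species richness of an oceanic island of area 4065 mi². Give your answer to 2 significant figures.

S = 17.9 × 4065^0.25
ln S = ln 17.9 + 0.25 × ln 4065 = 2.8848 + 0.25 × 8.3102 = 4.9623
S = e^4.9623 ≈ 142.9

140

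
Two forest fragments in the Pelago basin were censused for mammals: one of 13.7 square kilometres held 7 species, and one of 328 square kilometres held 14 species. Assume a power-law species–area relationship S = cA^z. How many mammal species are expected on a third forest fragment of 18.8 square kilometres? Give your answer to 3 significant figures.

z = ln(14/7) / ln(328/13.7) = 0.6931 / 3.1756 = 0.2183
c = 7 / 13.7^0.2183 = 7 / 1.771 = 3.954
S₃ = 3.954 × 18.8^0.2183 = 3.954 × 1.897 ≈ 7.501

7.50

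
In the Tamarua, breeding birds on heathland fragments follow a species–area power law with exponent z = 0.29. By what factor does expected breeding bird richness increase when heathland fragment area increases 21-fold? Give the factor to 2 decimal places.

S₂/S₁ = (A₂/A₁)^z = 21^0.29
ln(S₂/S₁) = 0.29 × ln 21 = 0.29 × 3.0445 = 0.8829
S₂/S₁ = e^0.8829 ≈ 2.418

2.42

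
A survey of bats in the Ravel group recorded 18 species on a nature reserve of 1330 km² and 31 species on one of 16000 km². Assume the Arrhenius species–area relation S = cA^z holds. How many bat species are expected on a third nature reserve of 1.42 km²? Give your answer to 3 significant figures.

4.04

z = ln(31/18) / ln(16000/1330) = 0.5436 / 2.4874 = 0.2185
c = 18 / 1330^0.2185 = 18 / 4.816 = 3.737
S₃ = 3.737 × 1.42^0.2185 = 3.737 × 1.08 ≈ 4.035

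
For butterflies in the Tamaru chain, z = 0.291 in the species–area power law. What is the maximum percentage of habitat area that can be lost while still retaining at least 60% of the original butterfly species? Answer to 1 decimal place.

82.7%

Need (A_new/A_old)^0.291 = 0.6, so A_new/A_old = 0.6^(1/0.291) = 0.6^3.436
ln(A_new/A_old) = ln 0.6 / 0.291 = -0.5108 / 0.291 = -1.7554
A_new/A_old = e^-1.7554 ≈ 0.1728
Fraction that can be lost = 1 − 0.1728 = 0.8272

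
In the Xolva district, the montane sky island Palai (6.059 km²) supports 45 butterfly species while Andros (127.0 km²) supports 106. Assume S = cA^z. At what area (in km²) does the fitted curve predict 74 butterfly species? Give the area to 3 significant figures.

35.4 km²

z = ln(106/45) / ln(127/6.059) = 0.8568 / 3.0426 = 0.2816
c = 45 / 6.059^0.2816 = 45 / 1.661 = 27.1
A = (74/27.1)^(1/0.2816) ⇒ ln A = ln(2.731)/0.2816 = 3.5680
A = e^3.5680 ≈ 35.44 km²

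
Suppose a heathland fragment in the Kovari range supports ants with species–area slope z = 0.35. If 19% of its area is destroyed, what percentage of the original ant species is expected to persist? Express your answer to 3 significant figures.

92.9%

S_new/S_old = (A_new/A_old)^z = 0.81^0.35
= exp(0.35 × ln 0.81) = exp(0.35 × -0.2107) = exp(-0.0738) ≈ 0.9289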